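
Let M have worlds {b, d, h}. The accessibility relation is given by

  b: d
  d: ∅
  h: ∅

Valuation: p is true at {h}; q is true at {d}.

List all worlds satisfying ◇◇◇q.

b: successors {d}; ◇◇q there: d:F. ✗
d: no successors, so ◇◇◇q fails. ✗
h: no successors, so ◇◇◇q fails. ✗

∅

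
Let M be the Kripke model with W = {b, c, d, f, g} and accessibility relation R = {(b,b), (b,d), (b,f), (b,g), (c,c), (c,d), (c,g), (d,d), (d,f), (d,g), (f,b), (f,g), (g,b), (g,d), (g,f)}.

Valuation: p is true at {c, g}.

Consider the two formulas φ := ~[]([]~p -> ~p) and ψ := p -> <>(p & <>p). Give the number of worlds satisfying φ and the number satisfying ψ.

4 and 4

For ~[]([]~p -> ~p):
b: []([]~p -> ~p) is F. ✓
c: []([]~p -> ~p) is F. ✓
d: []([]~p -> ~p) is F. ✓
f: []([]~p -> ~p) is F. ✓
g: []([]~p -> ~p) is T. ✗
— 4 worlds.
For p -> <>(p & <>p):
b: p is F, <>(p & <>p) is F. ✓
c: p is T, <>(p & <>p) is T. ✓
d: p is F, <>(p & <>p) is F. ✓
f: p is F, <>(p & <>p) is F. ✓
g: p is T, <>(p & <>p) is F. ✗
— 4 worlds.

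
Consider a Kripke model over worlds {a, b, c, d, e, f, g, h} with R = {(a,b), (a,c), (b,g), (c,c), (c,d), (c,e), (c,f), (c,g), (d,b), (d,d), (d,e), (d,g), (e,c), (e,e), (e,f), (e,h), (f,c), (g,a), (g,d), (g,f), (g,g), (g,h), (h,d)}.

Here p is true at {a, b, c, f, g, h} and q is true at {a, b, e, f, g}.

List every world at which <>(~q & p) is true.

{a, c, e, f, g}

a: successors {b, c}; ~q & p there: b:F, c:T. ✓
b: successors {g}; ~q & p there: g:F. ✗
c: successors {c, d, e, f, g}; ~q & p there: c:T, d:F, e:F, f:F, g:F. ✓
d: successors {b, d, e, g}; ~q & p there: b:F, d:F, e:F, g:F. ✗
e: successors {c, e, f, h}; ~q & p there: c:T, e:F, f:F, h:T. ✓
f: successors {c}; ~q & p there: c:T. ✓
g: successors {a, d, f, g, h}; ~q & p there: a:F, d:F, f:F, g:F, h:T. ✓
h: successors {d}; ~q & p there: d:F. ✗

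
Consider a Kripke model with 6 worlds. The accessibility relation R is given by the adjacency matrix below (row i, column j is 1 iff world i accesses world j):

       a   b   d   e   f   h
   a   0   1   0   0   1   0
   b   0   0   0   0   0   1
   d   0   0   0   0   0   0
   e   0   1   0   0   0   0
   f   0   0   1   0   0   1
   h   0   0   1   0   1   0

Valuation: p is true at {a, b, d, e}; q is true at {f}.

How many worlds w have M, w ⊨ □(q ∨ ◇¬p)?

a: successors {b, f}; q ∨ ◇¬p there: b:T, f:T. ✓
b: successors {h}; q ∨ ◇¬p there: h:T. ✓
d: no successors, so □(q ∨ ◇¬p) holds vacuously. ✓
e: successors {b}; q ∨ ◇¬p there: b:T. ✓
f: successors {d, h}; q ∨ ◇¬p there: d:F, h:T. ✗
h: successors {d, f}; q ∨ ◇¬p there: d:F, f:T. ✗
Satisfying worlds: {a, b, d, e}.

4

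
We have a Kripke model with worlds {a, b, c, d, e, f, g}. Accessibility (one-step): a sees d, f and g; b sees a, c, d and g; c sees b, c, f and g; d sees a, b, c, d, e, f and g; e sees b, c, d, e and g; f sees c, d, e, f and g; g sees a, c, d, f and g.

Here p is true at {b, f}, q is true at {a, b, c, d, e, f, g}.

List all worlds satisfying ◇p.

a: successors {d, f, g}; p there: d:F, f:T, g:F. ✓
b: successors {a, c, d, g}; p there: a:F, c:F, d:F, g:F. ✗
c: successors {b, c, f, g}; p there: b:T, c:F, f:T, g:F. ✓
d: successors {a, b, c, d, e, f, g}; p there: a:F, b:T, c:F, d:F, e:F, f:T, g:F. ✓
e: successors {b, c, d, e, g}; p there: b:T, c:F, d:F, e:F, g:F. ✓
f: successors {c, d, e, f, g}; p there: c:F, d:F, e:F, f:T, g:F. ✓
g: successors {a, c, d, f, g}; p there: a:F, c:F, d:F, f:T, g:F. ✓

{a, c, d, e, f, g}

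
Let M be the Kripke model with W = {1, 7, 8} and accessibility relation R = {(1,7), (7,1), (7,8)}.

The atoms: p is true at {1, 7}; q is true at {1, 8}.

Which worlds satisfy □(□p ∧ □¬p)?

{8}

1: successors {7}; □p ∧ □¬p there: 7:F. ✗
7: successors {1, 8}; □p ∧ □¬p there: 1:F, 8:T. ✗
8: no successors, so □(□p ∧ □¬p) holds vacuously. ✓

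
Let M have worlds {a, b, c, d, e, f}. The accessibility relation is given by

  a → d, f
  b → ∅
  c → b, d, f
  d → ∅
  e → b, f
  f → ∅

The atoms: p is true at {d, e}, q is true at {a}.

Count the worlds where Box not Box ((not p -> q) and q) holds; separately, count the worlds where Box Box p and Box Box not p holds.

3 and 6

For Box not Box ((not p -> q) and q):
a: successors {d, f}; not Box ((not p -> q) and q) there: d:F, f:F. ✗
b: no successors, so Box not Box ((not p -> q) and q) holds vacuously. ✓
c: successors {b, d, f}; not Box ((not p -> q) and q) there: b:F, d:F, f:F. ✗
d: no successors, so Box not Box ((not p -> q) and q) holds vacuously. ✓
e: successors {b, f}; not Box ((not p -> q) and q) there: b:F, f:F. ✗
f: no successors, so Box not Box ((not p -> q) and q) holds vacuously. ✓
— 3 worlds.
For Box Box p and Box Box not p:
a: Box Box p is T, Box Box not p is T. ✓
b: Box Box p is T, Box Box not p is T. ✓
c: Box Box p is T, Box Box not p is T. ✓
d: Box Box p is T, Box Box not p is T. ✓
e: Box Box p is T, Box Box not p is T. ✓
f: Box Box p is T, Box Box not p is T. ✓
— 6 worlds.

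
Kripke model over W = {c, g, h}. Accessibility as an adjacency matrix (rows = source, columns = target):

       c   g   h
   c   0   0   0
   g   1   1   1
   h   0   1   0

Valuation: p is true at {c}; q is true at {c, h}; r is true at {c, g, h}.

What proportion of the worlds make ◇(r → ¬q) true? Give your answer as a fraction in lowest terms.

c: no successors, so ◇(r → ¬q) fails. ✗
g: successors {c, g, h}; r → ¬q there: c:F, g:T, h:F. ✓
h: successors {g}; r → ¬q there: g:T. ✓
That's 2 of 3 worlds, so 2/3.

2/3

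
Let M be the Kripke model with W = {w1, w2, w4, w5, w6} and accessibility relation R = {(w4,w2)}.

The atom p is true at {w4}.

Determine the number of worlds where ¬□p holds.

w1: □p is T. ✗
w2: □p is T. ✗
w4: □p is F. ✓
w5: □p is T. ✗
w6: □p is T. ✗
Satisfying worlds: {w4}.

1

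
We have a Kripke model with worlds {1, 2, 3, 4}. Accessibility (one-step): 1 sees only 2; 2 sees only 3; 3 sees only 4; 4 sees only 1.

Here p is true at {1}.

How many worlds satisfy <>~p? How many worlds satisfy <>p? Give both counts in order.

3 and 1

For <>~p:
1: successors {2}; ~p there: 2:T. ✓
2: successors {3}; ~p there: 3:T. ✓
3: successors {4}; ~p there: 4:T. ✓
4: successors {1}; ~p there: 1:F. ✗
— 3 worlds.
For <>p:
1: successors {2}; p there: 2:F. ✗
2: successors {3}; p there: 3:F. ✗
3: successors {4}; p there: 4:F. ✗
4: successors {1}; p there: 1:T. ✓
— 1 world.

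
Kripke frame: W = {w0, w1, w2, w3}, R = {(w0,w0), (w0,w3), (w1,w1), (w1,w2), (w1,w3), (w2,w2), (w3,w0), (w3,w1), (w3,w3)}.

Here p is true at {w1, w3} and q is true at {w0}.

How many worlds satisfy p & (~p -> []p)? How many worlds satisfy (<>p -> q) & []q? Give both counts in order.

2 and 0

For p & (~p -> []p):
w0: p is F, ~p -> []p is F. ✗
w1: p is T, ~p -> []p is T. ✓
w2: p is F, ~p -> []p is F. ✗
w3: p is T, ~p -> []p is T. ✓
— 2 worlds.
For (<>p -> q) & []q:
w0: <>p -> q is T, []q is F. ✗
w1: <>p -> q is F, []q is F. ✗
w2: <>p -> q is T, []q is F. ✗
w3: <>p -> q is F, []q is F. ✗
— 0 worlds.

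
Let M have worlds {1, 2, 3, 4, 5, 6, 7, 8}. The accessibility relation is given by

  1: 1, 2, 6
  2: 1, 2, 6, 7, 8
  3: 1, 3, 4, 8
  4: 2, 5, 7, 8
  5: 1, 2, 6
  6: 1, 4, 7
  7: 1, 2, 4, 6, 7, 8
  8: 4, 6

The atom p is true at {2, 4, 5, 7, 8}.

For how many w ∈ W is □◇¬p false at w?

4

1: successors {1, 2, 6}; ◇¬p there: 1:T, 2:T, 6:T. ✓
2: successors {1, 2, 6, 7, 8}; ◇¬p there: 1:T, 2:T, 6:T, 7:T, 8:T. ✓
3: successors {1, 3, 4, 8}; ◇¬p there: 1:T, 3:T, 4:F, 8:T. ✗
4: successors {2, 5, 7, 8}; ◇¬p there: 2:T, 5:T, 7:T, 8:T. ✓
5: successors {1, 2, 6}; ◇¬p there: 1:T, 2:T, 6:T. ✓
6: successors {1, 4, 7}; ◇¬p there: 1:T, 4:F, 7:T. ✗
7: successors {1, 2, 4, 6, 7, 8}; ◇¬p there: 1:T, 2:T, 4:F, 6:T, 7:T, 8:T. ✗
8: successors {4, 6}; ◇¬p there: 4:F, 6:T. ✗
Satisfying worlds: {1, 2, 4, 5}.
So □◇¬p fails at the other 4 worlds.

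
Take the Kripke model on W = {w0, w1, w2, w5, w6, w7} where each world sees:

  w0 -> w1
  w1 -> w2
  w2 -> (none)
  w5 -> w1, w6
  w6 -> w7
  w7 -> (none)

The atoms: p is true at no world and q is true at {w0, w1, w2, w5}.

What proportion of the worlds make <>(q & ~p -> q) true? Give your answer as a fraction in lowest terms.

w0: successors {w1}; q & ~p -> q there: w1:T. ✓
w1: successors {w2}; q & ~p -> q there: w2:T. ✓
w2: no successors, so <>(q & ~p -> q) fails. ✗
w5: successors {w1, w6}; q & ~p -> q there: w1:T, w6:T. ✓
w6: successors {w7}; q & ~p -> q there: w7:T. ✓
w7: no successors, so <>(q & ~p -> q) fails. ✗
That's 4 of 6 worlds, so 4/6 = 2/3.

2/3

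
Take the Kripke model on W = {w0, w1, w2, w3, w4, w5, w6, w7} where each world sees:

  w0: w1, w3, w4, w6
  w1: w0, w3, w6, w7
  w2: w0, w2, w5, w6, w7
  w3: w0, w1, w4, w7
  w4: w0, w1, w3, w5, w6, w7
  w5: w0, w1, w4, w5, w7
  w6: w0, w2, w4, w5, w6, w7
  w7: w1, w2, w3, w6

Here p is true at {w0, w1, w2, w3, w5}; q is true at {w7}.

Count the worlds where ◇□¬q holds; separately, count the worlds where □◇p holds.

For ◇□¬q:
w0: successors {w1, w3, w4, w6}; □¬q there: w1:F, w3:F, w4:F, w6:F. ✗
w1: successors {w0, w3, w6, w7}; □¬q there: w0:T, w3:F, w6:F, w7:T. ✓
w2: successors {w0, w2, w5, w6, w7}; □¬q there: w0:T, w2:F, w5:F, w6:F, w7:T. ✓
w3: successors {w0, w1, w4, w7}; □¬q there: w0:T, w1:F, w4:F, w7:T. ✓
w4: successors {w0, w1, w3, w5, w6, w7}; □¬q there: w0:T, w1:F, w3:F, w5:F, w6:F, w7:T. ✓
w5: successors {w0, w1, w4, w5, w7}; □¬q there: w0:T, w1:F, w4:F, w5:F, w7:T. ✓
w6: successors {w0, w2, w4, w5, w6, w7}; □¬q there: w0:T, w2:F, w4:F, w5:F, w6:F, w7:T. ✓
w7: successors {w1, w2, w3, w6}; □¬q there: w1:F, w2:F, w3:F, w6:F. ✗
— 6 worlds.
For □◇p:
w0: successors {w1, w3, w4, w6}; ◇p there: w1:T, w3:T, w4:T, w6:T. ✓
w1: successors {w0, w3, w6, w7}; ◇p there: w0:T, w3:T, w6:T, w7:T. ✓
w2: successors {w0, w2, w5, w6, w7}; ◇p there: w0:T, w2:T, w5:T, w6:T, w7:T. ✓
w3: successors {w0, w1, w4, w7}; ◇p there: w0:T, w1:T, w4:T, w7:T. ✓
w4: successors {w0, w1, w3, w5, w6, w7}; ◇p there: w0:T, w1:T, w3:T, w5:T, w6:T, w7:T. ✓
w5: successors {w0, w1, w4, w5, w7}; ◇p there: w0:T, w1:T, w4:T, w5:T, w7:T. ✓
w6: successors {w0, w2, w4, w5, w6, w7}; ◇p there: w0:T, w2:T, w4:T, w5:T, w6:T, w7:T. ✓
w7: successors {w1, w2, w3, w6}; ◇p there: w1:T, w2:T, w3:T, w6:T. ✓
— 8 worlds.

6 and 8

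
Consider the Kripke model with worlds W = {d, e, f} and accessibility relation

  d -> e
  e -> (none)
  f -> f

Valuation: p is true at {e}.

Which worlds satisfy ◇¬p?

d: successors {e}; ¬p there: e:F. ✗
e: no successors, so ◇¬p fails. ✗
f: successors {f}; ¬p there: f:T. ✓

{f}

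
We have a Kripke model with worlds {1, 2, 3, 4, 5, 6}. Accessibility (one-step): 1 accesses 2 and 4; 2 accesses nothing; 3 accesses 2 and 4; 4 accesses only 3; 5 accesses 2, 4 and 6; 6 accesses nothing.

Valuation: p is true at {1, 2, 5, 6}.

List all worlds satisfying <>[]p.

1: successors {2, 4}; []p there: 2:T, 4:F. ✓
2: no successors, so <>[]p fails. ✗
3: successors {2, 4}; []p there: 2:T, 4:F. ✓
4: successors {3}; []p there: 3:F. ✗
5: successors {2, 4, 6}; []p there: 2:T, 4:F, 6:T. ✓
6: no successors, so <>[]p fails. ✗

{1, 3, 5}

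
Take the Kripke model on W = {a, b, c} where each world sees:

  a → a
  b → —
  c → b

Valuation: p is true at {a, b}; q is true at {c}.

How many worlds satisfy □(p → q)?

a: successors {a}; p → q there: a:F. ✗
b: no successors, so □(p → q) holds vacuously. ✓
c: successors {b}; p → q there: b:F. ✗
Satisfying worlds: {b}.

1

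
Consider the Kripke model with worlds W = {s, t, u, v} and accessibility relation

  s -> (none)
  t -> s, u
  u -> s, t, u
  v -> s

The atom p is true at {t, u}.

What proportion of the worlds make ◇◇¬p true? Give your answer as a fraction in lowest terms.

s: no successors, so ◇◇¬p fails. ✗
t: successors {s, u}; ◇¬p there: s:F, u:T. ✓
u: successors {s, t, u}; ◇¬p there: s:F, t:T, u:T. ✓
v: successors {s}; ◇¬p there: s:F. ✗
That's 2 of 4 worlds, so 2/4 = 1/2.

1/2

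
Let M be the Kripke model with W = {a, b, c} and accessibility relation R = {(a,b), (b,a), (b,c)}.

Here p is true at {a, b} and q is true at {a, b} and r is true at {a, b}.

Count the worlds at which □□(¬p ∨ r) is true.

3

a: successors {b}; □(¬p ∨ r) there: b:T. ✓
b: successors {a, c}; □(¬p ∨ r) there: a:T, c:T. ✓
c: no successors, so □□(¬p ∨ r) holds vacuously. ✓
Satisfying worlds: {a, b, c}.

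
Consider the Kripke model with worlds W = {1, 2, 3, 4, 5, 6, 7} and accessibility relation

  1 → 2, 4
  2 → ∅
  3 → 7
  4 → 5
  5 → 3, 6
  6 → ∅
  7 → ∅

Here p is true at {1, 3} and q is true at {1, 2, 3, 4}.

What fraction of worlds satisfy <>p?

1: successors {2, 4}; p there: 2:F, 4:F. ✗
2: no successors, so <>p fails. ✗
3: successors {7}; p there: 7:F. ✗
4: successors {5}; p there: 5:F. ✗
5: successors {3, 6}; p there: 3:T, 6:F. ✓
6: no successors, so <>p fails. ✗
7: no successors, so <>p fails. ✗
That's 1 of 7 worlds, so 1/7.

1/7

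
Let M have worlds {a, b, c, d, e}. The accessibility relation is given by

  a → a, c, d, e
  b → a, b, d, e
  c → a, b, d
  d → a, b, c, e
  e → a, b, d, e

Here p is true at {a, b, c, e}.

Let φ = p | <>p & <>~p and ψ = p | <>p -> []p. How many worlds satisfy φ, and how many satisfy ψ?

For p | <>p & <>~p:
a: p is T, <>p & <>~p is T. ✓
b: p is T, <>p & <>~p is T. ✓
c: p is T, <>p & <>~p is T. ✓
d: p is F, <>p & <>~p is F. ✗
e: p is T, <>p & <>~p is T. ✓
— 4 worlds.
For p | <>p -> []p:
a: p | <>p is T, []p is F. ✗
b: p | <>p is T, []p is F. ✗
c: p | <>p is T, []p is F. ✗
d: p | <>p is T, []p is T. ✓
e: p | <>p is T, []p is F. ✗
— 1 world.

4 and 1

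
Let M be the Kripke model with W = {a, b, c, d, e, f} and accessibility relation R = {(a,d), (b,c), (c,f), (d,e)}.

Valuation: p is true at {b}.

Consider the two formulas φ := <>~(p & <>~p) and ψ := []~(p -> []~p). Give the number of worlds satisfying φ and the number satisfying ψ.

4 and 2

For <>~(p & <>~p):
a: successors {d}; ~(p & <>~p) there: d:T. ✓
b: successors {c}; ~(p & <>~p) there: c:T. ✓
c: successors {f}; ~(p & <>~p) there: f:T. ✓
d: successors {e}; ~(p & <>~p) there: e:T. ✓
e: no successors, so <>~(p & <>~p) fails. ✗
f: no successors, so <>~(p & <>~p) fails. ✗
— 4 worlds.
For []~(p -> []~p):
a: successors {d}; ~(p -> []~p) there: d:F. ✗
b: successors {c}; ~(p -> []~p) there: c:F. ✗
c: successors {f}; ~(p -> []~p) there: f:F. ✗
d: successors {e}; ~(p -> []~p) there: e:F. ✗
e: no successors, so []~(p -> []~p) holds vacuously. ✓
f: no successors, so []~(p -> []~p) holds vacuously. ✓
— 2 worlds.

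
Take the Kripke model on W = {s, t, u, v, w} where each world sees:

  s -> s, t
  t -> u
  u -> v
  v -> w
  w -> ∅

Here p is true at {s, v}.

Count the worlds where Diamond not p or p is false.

2

s: Diamond not p is T, p is T. ✓
t: Diamond not p is T, p is F. ✓
u: Diamond not p is F, p is F. ✗
v: Diamond not p is T, p is T. ✓
w: Diamond not p is F, p is F. ✗
Satisfying worlds: {s, t, v}.
So Diamond not p or p fails at the other 2 worlds.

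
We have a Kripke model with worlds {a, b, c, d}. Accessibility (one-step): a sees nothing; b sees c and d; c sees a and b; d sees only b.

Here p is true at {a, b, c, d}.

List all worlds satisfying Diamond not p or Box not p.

a: Diamond not p is F, Box not p is T. ✓
b: Diamond not p is F, Box not p is F. ✗
c: Diamond not p is F, Box not p is F. ✗
d: Diamond not p is F, Box not p is F. ✗

{a}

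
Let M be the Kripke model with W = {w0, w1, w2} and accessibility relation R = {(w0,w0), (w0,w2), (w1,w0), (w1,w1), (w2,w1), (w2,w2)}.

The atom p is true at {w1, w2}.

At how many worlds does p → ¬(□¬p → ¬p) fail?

2

w0: p is F, ¬(□¬p → ¬p) is F. ✓
w1: p is T, ¬(□¬p → ¬p) is F. ✗
w2: p is T, ¬(□¬p → ¬p) is F. ✗
Satisfying worlds: {w0}.
So p → ¬(□¬p → ¬p) fails at the other 2 worlds.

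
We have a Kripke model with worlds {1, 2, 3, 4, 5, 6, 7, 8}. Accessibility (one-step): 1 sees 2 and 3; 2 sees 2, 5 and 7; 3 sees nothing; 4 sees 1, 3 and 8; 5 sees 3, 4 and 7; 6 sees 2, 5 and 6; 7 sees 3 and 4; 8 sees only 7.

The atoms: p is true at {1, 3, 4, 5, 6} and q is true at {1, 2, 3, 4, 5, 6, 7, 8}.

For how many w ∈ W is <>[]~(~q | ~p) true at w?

1: successors {2, 3}; []~(~q | ~p) there: 2:F, 3:T. ✓
2: successors {2, 5, 7}; []~(~q | ~p) there: 2:F, 5:F, 7:T. ✓
3: no successors, so <>[]~(~q | ~p) fails. ✗
4: successors {1, 3, 8}; []~(~q | ~p) there: 1:F, 3:T, 8:F. ✓
5: successors {3, 4, 7}; []~(~q | ~p) there: 3:T, 4:F, 7:T. ✓
6: successors {2, 5, 6}; []~(~q | ~p) there: 2:F, 5:F, 6:F. ✗
7: successors {3, 4}; []~(~q | ~p) there: 3:T, 4:F. ✓
8: successors {7}; []~(~q | ~p) there: 7:T. ✓
Satisfying worlds: {1, 2, 4, 5, 7, 8}.

6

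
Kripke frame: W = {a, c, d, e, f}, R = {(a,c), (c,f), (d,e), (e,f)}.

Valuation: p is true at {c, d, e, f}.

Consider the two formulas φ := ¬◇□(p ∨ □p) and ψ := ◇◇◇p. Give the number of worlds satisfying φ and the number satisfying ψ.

1 and 0

For ¬◇□(p ∨ □p):
a: ◇□(p ∨ □p) is T. ✗
c: ◇□(p ∨ □p) is T. ✗
d: ◇□(p ∨ □p) is T. ✗
e: ◇□(p ∨ □p) is T. ✗
f: ◇□(p ∨ □p) is F. ✓
— 1 world.
For ◇◇◇p:
a: successors {c}; ◇◇p there: c:F. ✗
c: successors {f}; ◇◇p there: f:F. ✗
d: successors {e}; ◇◇p there: e:F. ✗
e: successors {f}; ◇◇p there: f:F. ✗
f: no successors, so ◇◇◇p fails. ✗
— 0 worlds.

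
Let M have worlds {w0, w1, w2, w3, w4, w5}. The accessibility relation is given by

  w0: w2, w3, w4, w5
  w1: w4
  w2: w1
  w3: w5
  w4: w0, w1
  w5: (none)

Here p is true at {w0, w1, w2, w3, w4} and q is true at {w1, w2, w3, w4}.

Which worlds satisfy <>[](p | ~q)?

w0: successors {w2, w3, w4, w5}; [](p | ~q) there: w2:T, w3:T, w4:T, w5:T. ✓
w1: successors {w4}; [](p | ~q) there: w4:T. ✓
w2: successors {w1}; [](p | ~q) there: w1:T. ✓
w3: successors {w5}; [](p | ~q) there: w5:T. ✓
w4: successors {w0, w1}; [](p | ~q) there: w0:T, w1:T. ✓
w5: no successors, so <>[](p | ~q) fails. ✗

{w0, w1, w2, w3, w4}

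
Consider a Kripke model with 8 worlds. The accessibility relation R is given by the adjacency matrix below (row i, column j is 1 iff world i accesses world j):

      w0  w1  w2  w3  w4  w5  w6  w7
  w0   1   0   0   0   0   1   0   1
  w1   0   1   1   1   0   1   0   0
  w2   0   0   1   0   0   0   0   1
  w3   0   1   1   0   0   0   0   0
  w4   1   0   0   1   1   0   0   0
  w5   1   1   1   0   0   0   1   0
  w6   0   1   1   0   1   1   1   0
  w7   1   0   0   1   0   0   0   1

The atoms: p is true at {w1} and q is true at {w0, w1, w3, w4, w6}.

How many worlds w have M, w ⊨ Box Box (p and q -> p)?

8

w0: successors {w0, w5, w7}; Box (p and q -> p) there: w0:T, w5:T, w7:T. ✓
w1: successors {w1, w2, w3, w5}; Box (p and q -> p) there: w1:T, w2:T, w3:T, w5:T. ✓
w2: successors {w2, w7}; Box (p and q -> p) there: w2:T, w7:T. ✓
w3: successors {w1, w2}; Box (p and q -> p) there: w1:T, w2:T. ✓
w4: successors {w0, w3, w4}; Box (p and q -> p) there: w0:T, w3:T, w4:T. ✓
w5: successors {w0, w1, w2, w6}; Box (p and q -> p) there: w0:T, w1:T, w2:T, w6:T. ✓
w6: successors {w1, w2, w4, w5, w6}; Box (p and q -> p) there: w1:T, w2:T, w4:T, w5:T, w6:T. ✓
w7: successors {w0, w3, w7}; Box (p and q -> p) there: w0:T, w3:T, w7:T. ✓
Satisfying worlds: {w0, w1, w2, w3, w4, w5, w6, w7}.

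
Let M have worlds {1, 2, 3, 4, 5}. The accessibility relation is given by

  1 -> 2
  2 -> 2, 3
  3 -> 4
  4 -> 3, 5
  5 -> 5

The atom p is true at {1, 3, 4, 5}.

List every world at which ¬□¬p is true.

1: □¬p is T. ✗
2: □¬p is F. ✓
3: □¬p is F. ✓
4: □¬p is F. ✓
5: □¬p is F. ✓

{2, 3, 4, 5}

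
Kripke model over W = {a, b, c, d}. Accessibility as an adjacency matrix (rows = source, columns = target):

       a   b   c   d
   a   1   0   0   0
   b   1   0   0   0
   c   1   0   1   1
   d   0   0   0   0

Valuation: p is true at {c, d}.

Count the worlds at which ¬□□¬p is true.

1

a: □□¬p is T. ✗
b: □□¬p is T. ✗
c: □□¬p is F. ✓
d: □□¬p is T. ✗
Satisfying worlds: {c}.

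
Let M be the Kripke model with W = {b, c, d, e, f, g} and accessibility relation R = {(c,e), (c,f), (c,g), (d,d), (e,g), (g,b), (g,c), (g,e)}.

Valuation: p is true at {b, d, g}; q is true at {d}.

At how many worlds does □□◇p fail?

b: no successors, so □□◇p holds vacuously. ✓
c: successors {e, f, g}; □◇p there: e:T, f:T, g:F. ✗
d: successors {d}; □◇p there: d:T. ✓
e: successors {g}; □◇p there: g:F. ✗
f: no successors, so □□◇p holds vacuously. ✓
g: successors {b, c, e}; □◇p there: b:T, c:F, e:T. ✗
Satisfying worlds: {b, d, f}.
So □□◇p fails at the other 3 worlds.

3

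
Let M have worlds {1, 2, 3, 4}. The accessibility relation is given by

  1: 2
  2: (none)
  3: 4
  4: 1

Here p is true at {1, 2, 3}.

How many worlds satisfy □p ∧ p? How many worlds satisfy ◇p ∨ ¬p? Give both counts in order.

2 and 2

For □p ∧ p:
1: □p is T, p is T. ✓
2: □p is T, p is T. ✓
3: □p is F, p is T. ✗
4: □p is T, p is F. ✗
— 2 worlds.
For ◇p ∨ ¬p:
1: ◇p is T, ¬p is F. ✓
2: ◇p is F, ¬p is F. ✗
3: ◇p is F, ¬p is F. ✗
4: ◇p is T, ¬p is T. ✓
— 2 worlds.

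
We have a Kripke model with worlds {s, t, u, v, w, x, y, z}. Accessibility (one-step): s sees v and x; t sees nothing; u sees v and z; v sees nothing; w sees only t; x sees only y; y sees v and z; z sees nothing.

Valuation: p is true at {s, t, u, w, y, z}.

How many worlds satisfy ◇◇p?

2

s: successors {v, x}; ◇p there: v:F, x:T. ✓
t: no successors, so ◇◇p fails. ✗
u: successors {v, z}; ◇p there: v:F, z:F. ✗
v: no successors, so ◇◇p fails. ✗
w: successors {t}; ◇p there: t:F. ✗
x: successors {y}; ◇p there: y:T. ✓
y: successors {v, z}; ◇p there: v:F, z:F. ✗
z: no successors, so ◇◇p fails. ✗
Satisfying worlds: {s, x}.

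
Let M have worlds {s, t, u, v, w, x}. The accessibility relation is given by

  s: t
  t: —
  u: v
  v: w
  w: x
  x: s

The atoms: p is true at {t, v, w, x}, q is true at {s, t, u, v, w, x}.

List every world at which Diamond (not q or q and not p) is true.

s: successors {t}; not q or q and not p there: t:F. ✗
t: no successors, so Diamond (not q or q and not p) fails. ✗
u: successors {v}; not q or q and not p there: v:F. ✗
v: successors {w}; not q or q and not p there: w:F. ✗
w: successors {x}; not q or q and not p there: x:F. ✗
x: successors {s}; not q or q and not p there: s:T. ✓

{x}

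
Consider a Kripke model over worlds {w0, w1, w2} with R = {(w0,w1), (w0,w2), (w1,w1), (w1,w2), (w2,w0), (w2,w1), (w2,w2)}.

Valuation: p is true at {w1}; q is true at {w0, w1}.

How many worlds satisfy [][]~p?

0

w0: successors {w1, w2}; []~p there: w1:F, w2:F. ✗
w1: successors {w1, w2}; []~p there: w1:F, w2:F. ✗
w2: successors {w0, w1, w2}; []~p there: w0:F, w1:F, w2:F. ✗
Satisfying worlds: ∅.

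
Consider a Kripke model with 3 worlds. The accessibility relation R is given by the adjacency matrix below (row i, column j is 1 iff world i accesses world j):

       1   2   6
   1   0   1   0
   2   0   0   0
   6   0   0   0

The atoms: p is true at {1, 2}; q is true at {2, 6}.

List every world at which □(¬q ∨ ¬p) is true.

1: successors {2}; ¬q ∨ ¬p there: 2:F. ✗
2: no successors, so □(¬q ∨ ¬p) holds vacuously. ✓
6: no successors, so □(¬q ∨ ¬p) holds vacuously. ✓

{2, 6}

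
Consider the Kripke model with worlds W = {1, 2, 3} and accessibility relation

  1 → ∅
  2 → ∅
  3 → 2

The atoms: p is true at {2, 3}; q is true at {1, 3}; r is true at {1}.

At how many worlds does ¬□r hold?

1: □r is T. ✗
2: □r is T. ✗
3: □r is F. ✓
Satisfying worlds: {3}.

1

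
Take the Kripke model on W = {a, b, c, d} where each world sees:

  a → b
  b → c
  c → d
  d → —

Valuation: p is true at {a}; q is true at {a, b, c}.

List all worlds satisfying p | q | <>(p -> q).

a: p | q is T, <>(p -> q) is T. ✓
b: p | q is T, <>(p -> q) is T. ✓
c: p | q is T, <>(p -> q) is T. ✓
d: p | q is F, <>(p -> q) is F. ✗

{a, b, c}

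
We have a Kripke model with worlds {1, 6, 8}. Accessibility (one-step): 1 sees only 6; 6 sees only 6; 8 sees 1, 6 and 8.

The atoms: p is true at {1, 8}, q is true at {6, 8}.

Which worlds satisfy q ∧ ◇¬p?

1: q is F, ◇¬p is T. ✗
6: q is T, ◇¬p is T. ✓
8: q is T, ◇¬p is T. ✓

{6, 8}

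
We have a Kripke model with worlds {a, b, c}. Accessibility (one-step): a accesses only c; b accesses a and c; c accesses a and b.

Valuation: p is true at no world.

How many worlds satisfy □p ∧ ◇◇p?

0

a: □p is F, ◇◇p is F. ✗
b: □p is F, ◇◇p is F. ✗
c: □p is F, ◇◇p is F. ✗
Satisfying worlds: ∅.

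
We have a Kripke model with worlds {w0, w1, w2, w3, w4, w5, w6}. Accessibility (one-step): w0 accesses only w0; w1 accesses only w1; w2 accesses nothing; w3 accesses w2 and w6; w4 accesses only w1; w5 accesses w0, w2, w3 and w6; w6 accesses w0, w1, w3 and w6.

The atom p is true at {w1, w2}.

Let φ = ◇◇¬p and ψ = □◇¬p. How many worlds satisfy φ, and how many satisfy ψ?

4 and 2

For ◇◇¬p:
w0: successors {w0}; ◇¬p there: w0:T. ✓
w1: successors {w1}; ◇¬p there: w1:F. ✗
w2: no successors, so ◇◇¬p fails. ✗
w3: successors {w2, w6}; ◇¬p there: w2:F, w6:T. ✓
w4: successors {w1}; ◇¬p there: w1:F. ✗
w5: successors {w0, w2, w3, w6}; ◇¬p there: w0:T, w2:F, w3:T, w6:T. ✓
w6: successors {w0, w1, w3, w6}; ◇¬p there: w0:T, w1:F, w3:T, w6:T. ✓
— 4 worlds.
For □◇¬p:
w0: successors {w0}; ◇¬p there: w0:T. ✓
w1: successors {w1}; ◇¬p there: w1:F. ✗
w2: no successors, so □◇¬p holds vacuously. ✓
w3: successors {w2, w6}; ◇¬p there: w2:F, w6:T. ✗
w4: successors {w1}; ◇¬p there: w1:F. ✗
w5: successors {w0, w2, w3, w6}; ◇¬p there: w0:T, w2:F, w3:T, w6:T. ✗
w6: successors {w0, w1, w3, w6}; ◇¬p there: w0:T, w1:F, w3:T, w6:T. ✗
— 2 worlds.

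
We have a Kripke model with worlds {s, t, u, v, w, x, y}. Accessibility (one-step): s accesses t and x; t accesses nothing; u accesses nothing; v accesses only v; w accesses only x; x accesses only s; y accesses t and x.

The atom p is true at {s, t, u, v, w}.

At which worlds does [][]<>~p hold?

s: successors {t, x}; []<>~p there: t:T, x:T. ✓
t: no successors, so [][]<>~p holds vacuously. ✓
u: no successors, so [][]<>~p holds vacuously. ✓
v: successors {v}; []<>~p there: v:F. ✗
w: successors {x}; []<>~p there: x:T. ✓
x: successors {s}; []<>~p there: s:F. ✗
y: successors {t, x}; []<>~p there: t:T, x:T. ✓

{s, t, u, w, y}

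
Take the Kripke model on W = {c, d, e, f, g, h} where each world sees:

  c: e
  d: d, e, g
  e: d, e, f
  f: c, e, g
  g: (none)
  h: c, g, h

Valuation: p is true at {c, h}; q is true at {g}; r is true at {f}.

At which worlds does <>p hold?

{f, h}

c: successors {e}; p there: e:F. ✗
d: successors {d, e, g}; p there: d:F, e:F, g:F. ✗
e: successors {d, e, f}; p there: d:F, e:F, f:F. ✗
f: successors {c, e, g}; p there: c:T, e:F, g:F. ✓
g: no successors, so <>p fails. ✗
h: successors {c, g, h}; p there: c:T, g:F, h:T. ✓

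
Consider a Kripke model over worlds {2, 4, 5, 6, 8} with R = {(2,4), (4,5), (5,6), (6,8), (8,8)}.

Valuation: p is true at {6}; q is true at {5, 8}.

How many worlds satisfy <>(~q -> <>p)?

3

2: successors {4}; ~q -> <>p there: 4:F. ✗
4: successors {5}; ~q -> <>p there: 5:T. ✓
5: successors {6}; ~q -> <>p there: 6:F. ✗
6: successors {8}; ~q -> <>p there: 8:T. ✓
8: successors {8}; ~q -> <>p there: 8:T. ✓
Satisfying worlds: {4, 6, 8}.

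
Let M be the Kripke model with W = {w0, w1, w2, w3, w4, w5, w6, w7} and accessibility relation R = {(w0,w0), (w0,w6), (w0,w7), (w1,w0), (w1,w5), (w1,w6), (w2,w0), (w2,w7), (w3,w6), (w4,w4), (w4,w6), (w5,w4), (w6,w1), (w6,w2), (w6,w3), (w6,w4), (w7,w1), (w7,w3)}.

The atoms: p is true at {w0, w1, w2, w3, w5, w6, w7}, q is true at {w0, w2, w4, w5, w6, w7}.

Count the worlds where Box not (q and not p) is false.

3

w0: successors {w0, w6, w7}; not (q and not p) there: w0:T, w6:T, w7:T. ✓
w1: successors {w0, w5, w6}; not (q and not p) there: w0:T, w5:T, w6:T. ✓
w2: successors {w0, w7}; not (q and not p) there: w0:T, w7:T. ✓
w3: successors {w6}; not (q and not p) there: w6:T. ✓
w4: successors {w4, w6}; not (q and not p) there: w4:F, w6:T. ✗
w5: successors {w4}; not (q and not p) there: w4:F. ✗
w6: successors {w1, w2, w3, w4}; not (q and not p) there: w1:T, w2:T, w3:T, w4:F. ✗
w7: successors {w1, w3}; not (q and not p) there: w1:T, w3:T. ✓
Satisfying worlds: {w0, w1, w2, w3, w7}.
So Box not (q and not p) fails at the other 3 worlds.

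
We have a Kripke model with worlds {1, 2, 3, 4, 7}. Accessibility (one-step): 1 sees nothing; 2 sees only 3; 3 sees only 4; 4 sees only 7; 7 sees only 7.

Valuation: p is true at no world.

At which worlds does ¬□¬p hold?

1: □¬p is T. ✗
2: □¬p is T. ✗
3: □¬p is T. ✗
4: □¬p is T. ✗
7: □¬p is T. ✗

∅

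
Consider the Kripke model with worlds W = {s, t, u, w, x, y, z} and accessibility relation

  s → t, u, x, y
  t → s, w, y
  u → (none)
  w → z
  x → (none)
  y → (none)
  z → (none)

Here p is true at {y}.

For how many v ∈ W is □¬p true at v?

s: successors {t, u, x, y}; ¬p there: t:T, u:T, x:T, y:F. ✗
t: successors {s, w, y}; ¬p there: s:T, w:T, y:F. ✗
u: no successors, so □¬p holds vacuously. ✓
w: successors {z}; ¬p there: z:T. ✓
x: no successors, so □¬p holds vacuously. ✓
y: no successors, so □¬p holds vacuously. ✓
z: no successors, so □¬p holds vacuously. ✓
Satisfying worlds: {u, w, x, y, z}.

5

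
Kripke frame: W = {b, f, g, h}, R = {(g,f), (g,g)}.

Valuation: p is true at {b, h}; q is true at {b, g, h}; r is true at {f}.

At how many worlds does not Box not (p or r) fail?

b: Box not (p or r) is T. ✗
f: Box not (p or r) is T. ✗
g: Box not (p or r) is F. ✓
h: Box not (p or r) is T. ✗
Satisfying worlds: {g}.
So not Box not (p or r) fails at the other 3 worlds.

3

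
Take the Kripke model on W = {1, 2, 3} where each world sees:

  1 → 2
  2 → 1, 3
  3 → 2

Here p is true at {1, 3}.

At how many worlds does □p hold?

1

1: successors {2}; p there: 2:F. ✗
2: successors {1, 3}; p there: 1:T, 3:T. ✓
3: successors {2}; p there: 2:F. ✗
Satisfying worlds: {2}.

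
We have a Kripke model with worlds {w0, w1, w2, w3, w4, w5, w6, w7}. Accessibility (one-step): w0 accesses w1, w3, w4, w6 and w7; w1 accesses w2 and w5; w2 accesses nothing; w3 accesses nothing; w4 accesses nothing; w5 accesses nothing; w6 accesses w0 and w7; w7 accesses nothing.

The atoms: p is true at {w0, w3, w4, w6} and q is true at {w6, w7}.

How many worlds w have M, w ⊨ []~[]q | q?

w0: []~[]q is F, q is F. ✗
w1: []~[]q is F, q is F. ✗
w2: []~[]q is T, q is F. ✓
w3: []~[]q is T, q is F. ✓
w4: []~[]q is T, q is F. ✓
w5: []~[]q is T, q is F. ✓
w6: []~[]q is F, q is T. ✓
w7: []~[]q is T, q is T. ✓
Satisfying worlds: {w2, w3, w4, w5, w6, w7}.

6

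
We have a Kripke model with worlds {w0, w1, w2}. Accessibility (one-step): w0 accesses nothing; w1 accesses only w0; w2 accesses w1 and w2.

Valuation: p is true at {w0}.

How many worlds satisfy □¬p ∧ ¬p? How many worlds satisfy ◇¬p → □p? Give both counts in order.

For □¬p ∧ ¬p:
w0: □¬p is T, ¬p is F. ✗
w1: □¬p is F, ¬p is T. ✗
w2: □¬p is T, ¬p is T. ✓
— 1 world.
For ◇¬p → □p:
w0: ◇¬p is F, □p is T. ✓
w1: ◇¬p is F, □p is T. ✓
w2: ◇¬p is T, □p is F. ✗
— 2 worlds.

1 and 2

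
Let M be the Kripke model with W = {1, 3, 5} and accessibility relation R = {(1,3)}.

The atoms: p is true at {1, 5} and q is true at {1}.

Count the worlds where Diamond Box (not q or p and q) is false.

1: successors {3}; Box (not q or p and q) there: 3:T. ✓
3: no successors, so Diamond Box (not q or p and q) fails. ✗
5: no successors, so Diamond Box (not q or p and q) fails. ✗
Satisfying worlds: {1}.
So Diamond Box (not q or p and q) fails at the other 2 worlds.

2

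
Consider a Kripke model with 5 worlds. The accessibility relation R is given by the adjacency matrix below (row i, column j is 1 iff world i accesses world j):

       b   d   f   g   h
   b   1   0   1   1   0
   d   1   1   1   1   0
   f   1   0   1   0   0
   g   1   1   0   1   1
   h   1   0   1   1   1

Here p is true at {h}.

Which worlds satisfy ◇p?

{g, h}

b: successors {b, f, g}; p there: b:F, f:F, g:F. ✗
d: successors {b, d, f, g}; p there: b:F, d:F, f:F, g:F. ✗
f: successors {b, f}; p there: b:F, f:F. ✗
g: successors {b, d, g, h}; p there: b:F, d:F, g:F, h:T. ✓
h: successors {b, f, g, h}; p there: b:F, f:F, g:F, h:T. ✓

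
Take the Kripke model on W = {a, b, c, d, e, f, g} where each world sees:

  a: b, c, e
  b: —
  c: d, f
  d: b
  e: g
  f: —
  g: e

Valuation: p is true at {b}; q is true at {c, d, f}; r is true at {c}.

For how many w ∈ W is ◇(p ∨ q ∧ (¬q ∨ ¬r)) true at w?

3

a: successors {b, c, e}; p ∨ q ∧ (¬q ∨ ¬r) there: b:T, c:F, e:F. ✓
b: no successors, so ◇(p ∨ q ∧ (¬q ∨ ¬r)) fails. ✗
c: successors {d, f}; p ∨ q ∧ (¬q ∨ ¬r) there: d:T, f:T. ✓
d: successors {b}; p ∨ q ∧ (¬q ∨ ¬r) there: b:T. ✓
e: successors {g}; p ∨ q ∧ (¬q ∨ ¬r) there: g:F. ✗
f: no successors, so ◇(p ∨ q ∧ (¬q ∨ ¬r)) fails. ✗
g: successors {e}; p ∨ q ∧ (¬q ∨ ¬r) there: e:F. ✗
Satisfying worlds: {a, c, d}.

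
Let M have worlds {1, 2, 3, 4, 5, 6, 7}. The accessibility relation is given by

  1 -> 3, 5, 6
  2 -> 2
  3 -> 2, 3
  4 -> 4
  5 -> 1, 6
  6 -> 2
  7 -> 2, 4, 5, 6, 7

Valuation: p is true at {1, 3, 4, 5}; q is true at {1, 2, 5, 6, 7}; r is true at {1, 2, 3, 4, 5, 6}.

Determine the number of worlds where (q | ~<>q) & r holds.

1: q | ~<>q is T, r is T. ✓
2: q | ~<>q is T, r is T. ✓
3: q | ~<>q is F, r is T. ✗
4: q | ~<>q is T, r is T. ✓
5: q | ~<>q is T, r is T. ✓
6: q | ~<>q is T, r is T. ✓
7: q | ~<>q is T, r is F. ✗
Satisfying worlds: {1, 2, 4, 5, 6}.

5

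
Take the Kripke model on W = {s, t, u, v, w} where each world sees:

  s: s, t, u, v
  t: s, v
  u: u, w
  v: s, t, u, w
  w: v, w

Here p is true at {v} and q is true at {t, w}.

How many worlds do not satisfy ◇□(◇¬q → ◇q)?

1

s: successors {s, t, u, v}; □(◇¬q → ◇q) there: s:F, t:T, u:T, v:F. ✓
t: successors {s, v}; □(◇¬q → ◇q) there: s:F, v:F. ✗
u: successors {u, w}; □(◇¬q → ◇q) there: u:T, w:T. ✓
v: successors {s, t, u, w}; □(◇¬q → ◇q) there: s:F, t:T, u:T, w:T. ✓
w: successors {v, w}; □(◇¬q → ◇q) there: v:F, w:T. ✓
Satisfying worlds: {s, u, v, w}.
So ◇□(◇¬q → ◇q) fails at the other 1 world.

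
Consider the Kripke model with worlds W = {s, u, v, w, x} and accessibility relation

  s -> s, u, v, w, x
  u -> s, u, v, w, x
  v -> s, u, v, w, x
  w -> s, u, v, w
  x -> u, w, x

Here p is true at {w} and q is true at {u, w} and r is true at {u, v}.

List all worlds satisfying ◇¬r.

s: successors {s, u, v, w, x}; ¬r there: s:T, u:F, v:F, w:T, x:T. ✓
u: successors {s, u, v, w, x}; ¬r there: s:T, u:F, v:F, w:T, x:T. ✓
v: successors {s, u, v, w, x}; ¬r there: s:T, u:F, v:F, w:T, x:T. ✓
w: successors {s, u, v, w}; ¬r there: s:T, u:F, v:F, w:T. ✓
x: successors {u, w, x}; ¬r there: u:F, w:T, x:T. ✓

{s, u, v, w, x}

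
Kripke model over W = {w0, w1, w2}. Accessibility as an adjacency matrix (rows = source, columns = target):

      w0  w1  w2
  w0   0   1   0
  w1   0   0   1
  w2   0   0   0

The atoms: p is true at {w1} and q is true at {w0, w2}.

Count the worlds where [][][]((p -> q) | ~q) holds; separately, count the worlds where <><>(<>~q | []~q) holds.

3 and 1

For [][][]((p -> q) | ~q):
w0: successors {w1}; [][]((p -> q) | ~q) there: w1:T. ✓
w1: successors {w2}; [][]((p -> q) | ~q) there: w2:T. ✓
w2: no successors, so [][][]((p -> q) | ~q) holds vacuously. ✓
— 3 worlds.
For <><>(<>~q | []~q):
w0: successors {w1}; <>(<>~q | []~q) there: w1:T. ✓
w1: successors {w2}; <>(<>~q | []~q) there: w2:F. ✗
w2: no successors, so <><>(<>~q | []~q) fails. ✗
— 1 world.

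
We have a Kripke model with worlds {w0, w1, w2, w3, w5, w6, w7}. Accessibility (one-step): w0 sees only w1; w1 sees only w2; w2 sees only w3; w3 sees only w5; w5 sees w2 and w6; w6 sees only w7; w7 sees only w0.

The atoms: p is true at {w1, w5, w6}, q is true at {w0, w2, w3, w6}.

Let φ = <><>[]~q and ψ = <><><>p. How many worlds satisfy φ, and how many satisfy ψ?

4 and 4

For <><>[]~q:
w0: successors {w1}; <>[]~q there: w1:F. ✗
w1: successors {w2}; <>[]~q there: w2:T. ✓
w2: successors {w3}; <>[]~q there: w3:F. ✗
w3: successors {w5}; <>[]~q there: w5:T. ✓
w5: successors {w2, w6}; <>[]~q there: w2:T, w6:F. ✓
w6: successors {w7}; <>[]~q there: w7:T. ✓
w7: successors {w0}; <>[]~q there: w0:F. ✗
— 4 worlds.
For <><><>p:
w0: successors {w1}; <><>p there: w1:F. ✗
w1: successors {w2}; <><>p there: w2:T. ✓
w2: successors {w3}; <><>p there: w3:T. ✓
w3: successors {w5}; <><>p there: w5:F. ✗
w5: successors {w2, w6}; <><>p there: w2:T, w6:F. ✓
w6: successors {w7}; <><>p there: w7:T. ✓
w7: successors {w0}; <><>p there: w0:F. ✗
— 4 worlds.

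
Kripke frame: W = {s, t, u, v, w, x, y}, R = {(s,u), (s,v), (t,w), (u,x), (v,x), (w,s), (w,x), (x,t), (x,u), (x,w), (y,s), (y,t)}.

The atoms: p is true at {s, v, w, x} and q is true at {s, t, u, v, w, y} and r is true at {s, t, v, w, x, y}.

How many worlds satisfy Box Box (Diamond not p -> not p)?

4

s: successors {u, v}; Box (Diamond not p -> not p) there: u:F, v:F. ✗
t: successors {w}; Box (Diamond not p -> not p) there: w:F. ✗
u: successors {x}; Box (Diamond not p -> not p) there: x:T. ✓
v: successors {x}; Box (Diamond not p -> not p) there: x:T. ✓
w: successors {s, x}; Box (Diamond not p -> not p) there: s:T, x:T. ✓
x: successors {t, u, w}; Box (Diamond not p -> not p) there: t:T, u:F, w:F. ✗
y: successors {s, t}; Box (Diamond not p -> not p) there: s:T, t:T. ✓
Satisfying worlds: {u, v, w, y}.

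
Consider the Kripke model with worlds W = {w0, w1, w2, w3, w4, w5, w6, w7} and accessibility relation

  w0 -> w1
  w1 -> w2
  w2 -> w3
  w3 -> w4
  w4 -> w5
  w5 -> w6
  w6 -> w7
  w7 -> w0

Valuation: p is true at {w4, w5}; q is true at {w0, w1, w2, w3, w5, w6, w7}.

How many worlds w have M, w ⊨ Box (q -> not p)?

w0: successors {w1}; q -> not p there: w1:T. ✓
w1: successors {w2}; q -> not p there: w2:T. ✓
w2: successors {w3}; q -> not p there: w3:T. ✓
w3: successors {w4}; q -> not p there: w4:T. ✓
w4: successors {w5}; q -> not p there: w5:F. ✗
w5: successors {w6}; q -> not p there: w6:T. ✓
w6: successors {w7}; q -> not p there: w7:T. ✓
w7: successors {w0}; q -> not p there: w0:T. ✓
Satisfying worlds: {w0, w1, w2, w3, w5, w6, w7}.

7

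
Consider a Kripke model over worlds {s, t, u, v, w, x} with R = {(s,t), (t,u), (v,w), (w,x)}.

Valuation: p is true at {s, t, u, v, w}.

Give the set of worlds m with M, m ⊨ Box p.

{s, t, u, v, x}

s: successors {t}; p there: t:T. ✓
t: successors {u}; p there: u:T. ✓
u: no successors, so Box p holds vacuously. ✓
v: successors {w}; p there: w:T. ✓
w: successors {x}; p there: x:F. ✗
x: no successors, so Box p holds vacuously. ✓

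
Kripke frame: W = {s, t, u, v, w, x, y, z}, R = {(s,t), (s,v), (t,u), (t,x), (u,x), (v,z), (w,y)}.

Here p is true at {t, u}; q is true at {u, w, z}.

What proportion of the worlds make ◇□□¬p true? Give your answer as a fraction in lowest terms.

s: successors {t, v}; □□¬p there: t:T, v:T. ✓
t: successors {u, x}; □□¬p there: u:T, x:T. ✓
u: successors {x}; □□¬p there: x:T. ✓
v: successors {z}; □□¬p there: z:T. ✓
w: successors {y}; □□¬p there: y:T. ✓
x: no successors, so ◇□□¬p fails. ✗
y: no successors, so ◇□□¬p fails. ✗
z: no successors, so ◇□□¬p fails. ✗
That's 5 of 8 worlds, so 5/8.

5/8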